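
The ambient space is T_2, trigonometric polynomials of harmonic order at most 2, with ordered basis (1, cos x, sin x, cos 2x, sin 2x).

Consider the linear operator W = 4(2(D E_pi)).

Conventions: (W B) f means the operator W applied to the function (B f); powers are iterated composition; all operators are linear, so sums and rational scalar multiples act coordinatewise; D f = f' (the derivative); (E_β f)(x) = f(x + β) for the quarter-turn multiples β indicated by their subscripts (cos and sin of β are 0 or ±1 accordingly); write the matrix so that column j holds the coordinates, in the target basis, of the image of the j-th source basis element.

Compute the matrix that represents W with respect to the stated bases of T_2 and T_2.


the matrix is [[0, 0, 0, 0, 0]; [0, 0, -8, 0, 0]; [0, 8, 0, 0, 0]; [0, 0, 0, 0, 16]; [0, 0, 0, -16, 0]] (rows listed top to bottom)

image of 1: 0
image of cos x: 8sin x
image of sin x: -8cos x
image of cos 2x: -16sin 2x
image of sin 2x: 16cos 2x
each image's coordinates form column j of the matrix


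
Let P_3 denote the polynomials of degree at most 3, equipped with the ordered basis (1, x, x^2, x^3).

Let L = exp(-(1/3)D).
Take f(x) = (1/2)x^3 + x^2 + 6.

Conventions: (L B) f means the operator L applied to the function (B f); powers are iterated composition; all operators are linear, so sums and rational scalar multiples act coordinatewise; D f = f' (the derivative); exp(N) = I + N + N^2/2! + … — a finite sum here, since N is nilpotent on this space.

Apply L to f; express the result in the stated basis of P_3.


order-1 term: -(1/2)x^2 - (2/3)x
order-2 term: (1/6)x + 1/9
order-3 term: -1/54
the series for exp(-(1/3)D) f terminates at order 3
exp(-(1/3)D) f = (1/2)x^3 + (1/2)x^2 - (1/2)x + 329/54

the image equals g(x) = (1/2)x^3 + (1/2)x^2 - (1/2)x + 329/54


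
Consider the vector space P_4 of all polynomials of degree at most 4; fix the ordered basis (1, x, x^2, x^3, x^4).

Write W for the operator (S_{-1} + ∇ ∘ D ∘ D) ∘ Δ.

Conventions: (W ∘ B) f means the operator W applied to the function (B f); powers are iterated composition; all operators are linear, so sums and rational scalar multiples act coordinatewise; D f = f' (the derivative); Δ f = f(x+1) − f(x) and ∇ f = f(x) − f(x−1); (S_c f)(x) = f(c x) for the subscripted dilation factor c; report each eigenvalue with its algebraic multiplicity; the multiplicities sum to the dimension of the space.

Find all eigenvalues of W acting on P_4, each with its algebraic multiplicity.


image of 1: 0
image of x: 1
image of x^2: -2x + 1
image of x^3: 3x^2 - 3x + 1
image of x^4: -4x^3 + 6x^2 - 4x + 25
the matrix is upper triangular; its diagonal is (0, 0, 0, 0, 0)
for a triangular matrix the eigenvalues are the diagonal entries, with algebraic multiplicity their repetition count

λ = 0 (multiplicity 5)


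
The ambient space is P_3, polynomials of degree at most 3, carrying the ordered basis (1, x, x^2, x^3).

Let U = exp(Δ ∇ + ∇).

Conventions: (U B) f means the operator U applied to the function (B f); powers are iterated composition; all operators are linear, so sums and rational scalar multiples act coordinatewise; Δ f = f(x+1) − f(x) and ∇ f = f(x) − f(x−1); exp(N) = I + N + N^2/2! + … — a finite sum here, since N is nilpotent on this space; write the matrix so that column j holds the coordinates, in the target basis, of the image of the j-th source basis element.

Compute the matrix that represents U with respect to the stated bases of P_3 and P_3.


image of 1: 1
image of x: x + 1
image of x^2: x^2 + 2x + 2
image of x^3: x^3 + 3x^2 + 6x + 5
each image's coordinates form column j of the matrix

the matrix is [[1, 1, 2, 5]; [0, 1, 2, 6]; [0, 0, 1, 3]; [0, 0, 0, 1]] (rows listed top to bottom)


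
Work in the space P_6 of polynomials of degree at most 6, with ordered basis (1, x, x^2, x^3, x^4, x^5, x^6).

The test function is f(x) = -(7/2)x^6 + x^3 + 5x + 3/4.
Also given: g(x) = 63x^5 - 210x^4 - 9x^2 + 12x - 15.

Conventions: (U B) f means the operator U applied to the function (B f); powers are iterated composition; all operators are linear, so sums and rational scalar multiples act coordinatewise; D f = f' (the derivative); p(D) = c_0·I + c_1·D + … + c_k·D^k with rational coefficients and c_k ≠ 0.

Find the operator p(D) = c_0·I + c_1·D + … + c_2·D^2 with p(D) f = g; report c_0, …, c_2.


D^0 f = -(7/2)x^6 + x^3 + 5x + 3/4
D^1 f = -21x^5 + 3x^2 + 5
D^2 f = -105x^4 + 6x
matching coefficients of g against c_0 f + c_1 Df + … from the top degree down determines the c_i
solution: c_0 = 0, c_1 = -3, c_2 = 2

p(D) = -3·D + 2·D^2, i.e. c_0 = 0, c_1 = -3, c_2 = 2


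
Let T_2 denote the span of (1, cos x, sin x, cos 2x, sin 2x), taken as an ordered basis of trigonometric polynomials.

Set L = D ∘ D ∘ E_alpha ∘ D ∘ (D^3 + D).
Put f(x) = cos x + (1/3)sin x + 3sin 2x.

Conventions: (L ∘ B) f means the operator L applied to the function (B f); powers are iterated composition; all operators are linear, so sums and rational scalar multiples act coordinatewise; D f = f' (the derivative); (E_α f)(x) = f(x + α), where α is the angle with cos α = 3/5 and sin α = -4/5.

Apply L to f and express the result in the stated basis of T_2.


the image equals g(x) = (3456/25)cos 2x + (1008/25)sin 2x

D f = (1/3)cos x - sin x + 6cos 2x
D D f = -cos x - (1/3)sin x - 12sin 2x
D D D f = -(1/3)cos x + sin x - 24cos 2x
D f = (1/3)cos x - sin x + 6cos 2x
(D^3 + D) f = -18cos 2x
D (D^3 + D) f = 36sin 2x
E_alpha D (D^3 + D) f = -(864/25)cos 2x - (252/25)sin 2x
D E_alpha D (D^3 + D) f = -(504/25)cos 2x + (1728/25)sin 2x
D D E_alpha D (D^3 + D) f = (3456/25)cos 2x + (1008/25)sin 2x


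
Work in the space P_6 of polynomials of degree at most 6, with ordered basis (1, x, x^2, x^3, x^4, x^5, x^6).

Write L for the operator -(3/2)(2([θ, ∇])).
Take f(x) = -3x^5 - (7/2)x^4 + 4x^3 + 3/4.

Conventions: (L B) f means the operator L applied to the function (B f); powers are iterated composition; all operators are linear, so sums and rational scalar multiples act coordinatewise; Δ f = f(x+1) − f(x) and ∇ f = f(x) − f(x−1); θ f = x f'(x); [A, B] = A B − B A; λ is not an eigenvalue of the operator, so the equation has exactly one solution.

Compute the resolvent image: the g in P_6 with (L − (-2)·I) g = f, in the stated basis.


write g with unknown coordinates in the stated basis and equate coefficients in (L − (-2)·I) g = f
solving from the highest basis element down gives g = -(3/2)x^5 + (19/2)x^4 - 100x^3 + (1377/2)x^2 - (6363/2)x + 58851/8
check: L g = -(45/2)x^4 + 204x^3 - 1377x^2 + 6363x - 14712
so L g − (-2)·g = -3x^5 - (7/2)x^4 + 4x^3 + 3/4 = f ✓

the result is g(x) = -(3/2)x^5 + (19/2)x^4 - 100x^3 + (1377/2)x^2 - (6363/2)x + 58851/8


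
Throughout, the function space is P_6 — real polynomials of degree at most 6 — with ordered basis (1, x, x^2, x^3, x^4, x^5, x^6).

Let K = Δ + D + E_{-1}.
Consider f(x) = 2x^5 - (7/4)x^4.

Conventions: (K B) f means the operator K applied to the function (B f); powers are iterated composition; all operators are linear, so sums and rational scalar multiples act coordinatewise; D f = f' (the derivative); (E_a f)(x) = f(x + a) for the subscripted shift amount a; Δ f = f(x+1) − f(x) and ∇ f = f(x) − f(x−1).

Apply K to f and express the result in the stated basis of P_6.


the image equals g(x) = 2x^5 + (33/4)x^4 + 33x^3 - 21x^2 + 20x - 7/2

Δ f = 10x^4 + 13x^3 + (19/2)x^2 + 3x + 1/4
D f = 10x^4 - 7x^3
E_{-1} f = 2x^5 - (47/4)x^4 + 27x^3 - (61/2)x^2 + 17x - 15/4
(Δ + D + E_{-1}) f = 2x^5 + (33/4)x^4 + 33x^3 - 21x^2 + 20x - 7/2


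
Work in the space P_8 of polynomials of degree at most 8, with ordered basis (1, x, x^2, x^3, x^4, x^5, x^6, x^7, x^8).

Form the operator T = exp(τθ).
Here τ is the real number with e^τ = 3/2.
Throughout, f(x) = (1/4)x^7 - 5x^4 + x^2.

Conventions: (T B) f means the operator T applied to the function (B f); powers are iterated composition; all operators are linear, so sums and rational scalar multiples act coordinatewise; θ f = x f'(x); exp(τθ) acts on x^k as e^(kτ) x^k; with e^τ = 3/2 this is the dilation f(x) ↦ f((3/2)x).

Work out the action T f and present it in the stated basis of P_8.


the image equals g(x) = (2187/512)x^7 - (405/16)x^4 + (9/4)x^2

exp(τθ) x^k = e^(kτ) x^k; with e^τ = 3/2 this sends x^k to (3/2)^k x^k
x^2 ↦ 9/4 x^2
x^4 ↦ 81/16 x^4
x^7 ↦ 2187/128 x^7
applying this coordinatewise to f: exp(τθ) f = (2187/512)x^7 - (405/16)x^4 + (9/4)x^2


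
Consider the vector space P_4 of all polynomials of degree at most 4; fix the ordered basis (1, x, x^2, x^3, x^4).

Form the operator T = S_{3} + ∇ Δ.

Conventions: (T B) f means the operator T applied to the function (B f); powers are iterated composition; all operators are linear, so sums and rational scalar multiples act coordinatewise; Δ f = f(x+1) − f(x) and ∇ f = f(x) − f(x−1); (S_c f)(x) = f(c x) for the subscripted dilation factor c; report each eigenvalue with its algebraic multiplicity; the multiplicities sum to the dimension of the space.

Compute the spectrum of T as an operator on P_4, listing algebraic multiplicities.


λ = 1 (multiplicity 1), λ = 3 (multiplicity 1), λ = 9 (multiplicity 1), λ = 27 (multiplicity 1), λ = 81 (multiplicity 1)

image of 1: 1
image of x: 3x
image of x^2: 9x^2 + 2
image of x^3: 27x^3 + 6x
image of x^4: 81x^4 + 12x^2 + 2
the matrix is upper triangular; its diagonal is (1, 3, 9, 27, 81)
for a triangular matrix the eigenvalues are the diagonal entries, with algebraic multiplicity their repetition count


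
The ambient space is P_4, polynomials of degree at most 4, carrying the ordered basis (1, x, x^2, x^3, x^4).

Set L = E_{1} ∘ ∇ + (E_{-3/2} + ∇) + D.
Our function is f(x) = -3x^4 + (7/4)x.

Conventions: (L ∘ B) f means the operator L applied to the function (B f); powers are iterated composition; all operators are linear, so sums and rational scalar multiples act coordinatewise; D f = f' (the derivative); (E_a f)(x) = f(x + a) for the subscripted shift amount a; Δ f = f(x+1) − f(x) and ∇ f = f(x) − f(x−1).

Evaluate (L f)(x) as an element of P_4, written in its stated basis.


∇ f = -12x^3 + 18x^2 - 12x + 19/4
E_{1} ∇ f = -12x^3 - 18x^2 - 12x - 5/4
E_{-3/2} f = -3x^4 + 18x^3 - (81/2)x^2 + (169/4)x - 285/16
∇ f = -12x^3 + 18x^2 - 12x + 19/4
(E_{-3/2} + ∇) f = -3x^4 + 6x^3 - (45/2)x^2 + (121/4)x - 209/16
D f = -12x^3 + 7/4
(E_{1} ∘ ∇ + (E_{-3/2} + ∇) + D) f = -3x^4 - 18x^3 - (81/2)x^2 + (73/4)x - 201/16

g(x) = -3x^4 - 18x^3 - (81/2)x^2 + (73/4)x - 201/16


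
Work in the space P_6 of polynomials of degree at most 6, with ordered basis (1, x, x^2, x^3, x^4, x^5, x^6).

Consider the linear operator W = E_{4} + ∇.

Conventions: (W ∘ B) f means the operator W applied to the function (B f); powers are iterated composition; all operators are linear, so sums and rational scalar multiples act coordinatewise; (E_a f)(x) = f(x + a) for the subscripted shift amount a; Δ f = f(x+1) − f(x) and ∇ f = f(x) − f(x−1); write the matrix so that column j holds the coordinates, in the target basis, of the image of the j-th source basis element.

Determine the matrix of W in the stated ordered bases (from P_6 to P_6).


the matrix is [[1, 5, 15, 65, 255, 1025, 4095]; [0, 1, 10, 45, 260, 1275, 6150]; [0, 0, 1, 15, 90, 650, 3825]; [0, 0, 0, 1, 20, 150, 1300]; [0, 0, 0, 0, 1, 25, 225]; [0, 0, 0, 0, 0, 1, 30]; [0, 0, 0, 0, 0, 0, 1]] (rows listed top to bottom)

image of 1: 1
image of x: x + 5
image of x^2: x^2 + 10x + 15
image of x^3: x^3 + 15x^2 + 45x + 65
image of x^4: x^4 + 20x^3 + 90x^2 + 260x + 255
image of x^5: x^5 + 25x^4 + 150x^3 + 650x^2 + 1275x + 1025
image of x^6: x^6 + 30x^5 + 225x^4 + 1300x^3 + 3825x^2 + 6150x + 4095
each image's coordinates form column j of the matrix


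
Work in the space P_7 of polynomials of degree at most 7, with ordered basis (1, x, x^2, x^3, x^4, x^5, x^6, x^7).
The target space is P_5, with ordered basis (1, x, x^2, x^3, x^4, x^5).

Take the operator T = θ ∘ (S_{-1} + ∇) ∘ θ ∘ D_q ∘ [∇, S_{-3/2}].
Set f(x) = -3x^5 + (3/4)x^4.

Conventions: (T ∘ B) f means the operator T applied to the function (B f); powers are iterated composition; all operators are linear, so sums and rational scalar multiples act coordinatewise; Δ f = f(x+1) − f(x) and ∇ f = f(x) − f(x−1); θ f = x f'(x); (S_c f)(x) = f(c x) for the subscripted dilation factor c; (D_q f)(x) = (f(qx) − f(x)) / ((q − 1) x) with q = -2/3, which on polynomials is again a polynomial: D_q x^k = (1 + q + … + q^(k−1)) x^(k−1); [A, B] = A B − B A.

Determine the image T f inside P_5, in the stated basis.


S_{-3/2} f = (729/32)x^5 + (243/64)x^4
∇ S_{-3/2} f = (3645/32)x^4 - (1701/8)x^3 + (6561/32)x^2 - (3159/32)x + 1215/64
∇ f = -15x^4 + 33x^3 - (69/2)x^2 + 18x - 15/4
S_{-3/2} ∇ f = -(1215/16)x^4 - (891/8)x^3 - (621/8)x^2 - 27x - 15/4
[∇, S_{-3/2}] f = (6075/32)x^4 - (405/4)x^3 + (9045/32)x^2 - (2295/32)x + 1455/64
D_q [∇, S_{-3/2}] f = (2925/32)x^3 - (315/4)x^2 + (3015/32)x - 2295/32
θ D_q [∇, S_{-3/2}] f = (8775/32)x^3 - (315/2)x^2 + (3015/32)x
S_{-1} (θ ∘ D_q) [∇, S_{-3/2}] f = -(8775/32)x^3 - (315/2)x^2 - (3015/32)x
∇ (θ ∘ D_q) [∇, S_{-3/2}] f = (26325/32)x^2 - (36405/32)x + 8415/16
(S_{-1} + ∇) (θ ∘ D_q) [∇, S_{-3/2}] f = -(8775/32)x^3 + (21285/32)x^2 - (9855/8)x + 8415/16
θ (S_{-1} + ∇) (θ ∘ D_q) [∇, S_{-3/2}] f = -(26325/32)x^3 + (21285/16)x^2 - (9855/8)x

the image equals g(x) = -(26325/32)x^3 + (21285/16)x^2 - (9855/8)x


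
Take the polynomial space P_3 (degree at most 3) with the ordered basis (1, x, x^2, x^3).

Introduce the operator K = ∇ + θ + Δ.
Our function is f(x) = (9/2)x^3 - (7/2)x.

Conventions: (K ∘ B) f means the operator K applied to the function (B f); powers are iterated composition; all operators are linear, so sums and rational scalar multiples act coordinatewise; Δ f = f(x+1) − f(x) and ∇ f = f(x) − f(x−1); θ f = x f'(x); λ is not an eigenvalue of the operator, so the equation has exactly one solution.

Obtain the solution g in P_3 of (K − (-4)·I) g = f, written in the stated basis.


g(x) = (9/14)x^3 - (9/14)x^2 - (13/70)x - 8/35

write g with unknown coordinates in the stated basis and equate coefficients in (K − (-4)·I) g = f
solving from the highest basis element down gives g = (9/14)x^3 - (9/14)x^2 - (13/70)x - 8/35
check: K g = (27/14)x^3 + (18/7)x^2 - (193/70)x + 32/35
so K g − (-4)·g = (9/2)x^3 - (7/2)x = f ✓


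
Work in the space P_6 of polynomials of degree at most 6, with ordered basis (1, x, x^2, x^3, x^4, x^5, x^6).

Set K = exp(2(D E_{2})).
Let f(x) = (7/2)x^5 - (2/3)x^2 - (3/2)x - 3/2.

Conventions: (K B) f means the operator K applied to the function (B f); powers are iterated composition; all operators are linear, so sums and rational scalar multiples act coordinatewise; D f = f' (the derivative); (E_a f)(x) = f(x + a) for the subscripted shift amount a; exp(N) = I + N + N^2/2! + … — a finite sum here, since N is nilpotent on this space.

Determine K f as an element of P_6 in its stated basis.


order-1 term: 35x^4 + 280x^3 + 840x^2 + (3352/3)x + 1655/3
order-2 term: 140x^3 + 1680x^2 + 6720x + 26872/3
order-3 term: 280x^2 + 3360x + 10080
order-4 term: 280x + 2240
order-5 term: 112
the series for exp(2(D E_{2})) f terminates at order 5
exp(2(D E_{2})) f = (7/2)x^5 + 35x^4 + 420x^3 + (8398/3)x^2 + (68855/6)x + 43879/2

the image equals g(x) = (7/2)x^5 + 35x^4 + 420x^3 + (8398/3)x^2 + (68855/6)x + 43879/2


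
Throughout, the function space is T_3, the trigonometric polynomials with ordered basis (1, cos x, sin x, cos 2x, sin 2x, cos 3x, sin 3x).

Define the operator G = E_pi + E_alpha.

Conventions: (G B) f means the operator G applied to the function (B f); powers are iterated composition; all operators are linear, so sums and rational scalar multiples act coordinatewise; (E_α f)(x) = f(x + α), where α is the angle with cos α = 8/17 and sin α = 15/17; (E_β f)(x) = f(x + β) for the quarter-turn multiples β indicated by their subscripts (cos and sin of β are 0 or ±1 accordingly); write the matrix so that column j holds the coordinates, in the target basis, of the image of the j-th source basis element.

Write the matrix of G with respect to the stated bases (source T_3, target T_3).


image of 1: 2
image of cos x: -(9/17)cos x - (15/17)sin x
image of sin x: (15/17)cos x - (9/17)sin x
image of cos 2x: (128/289)cos 2x - (240/289)sin 2x
image of sin 2x: (240/289)cos 2x + (128/289)sin 2x
image of cos 3x: -(9801/4913)cos 3x + (495/4913)sin 3x
image of sin 3x: -(495/4913)cos 3x - (9801/4913)sin 3x
each image's coordinates form column j of the matrix

the matrix is [[2, 0, 0, 0, 0, 0, 0]; [0, -9/17, 15/17, 0, 0, 0, 0]; [0, -15/17, -9/17, 0, 0, 0, 0]; [0, 0, 0, 128/289, 240/289, 0, 0]; [0, 0, 0, -240/289, 128/289, 0, 0]; [0, 0, 0, 0, 0, -9801/4913, -495/4913]; [0, 0, 0, 0, 0, 495/4913, -9801/4913]] (rows listed top to bottom)


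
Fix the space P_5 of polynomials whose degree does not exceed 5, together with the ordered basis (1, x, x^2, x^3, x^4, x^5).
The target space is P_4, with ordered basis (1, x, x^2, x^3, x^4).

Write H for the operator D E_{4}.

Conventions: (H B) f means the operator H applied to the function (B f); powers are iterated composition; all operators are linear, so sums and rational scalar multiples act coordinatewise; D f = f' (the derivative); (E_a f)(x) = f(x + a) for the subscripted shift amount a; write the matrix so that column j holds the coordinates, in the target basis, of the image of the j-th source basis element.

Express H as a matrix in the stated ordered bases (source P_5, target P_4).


the matrix is [[0, 1, 8, 48, 256, 1280]; [0, 0, 2, 24, 192, 1280]; [0, 0, 0, 3, 48, 480]; [0, 0, 0, 0, 4, 80]; [0, 0, 0, 0, 0, 5]] (rows listed top to bottom)

image of 1: 0
image of x: 1
image of x^2: 2x + 8
image of x^3: 3x^2 + 24x + 48
image of x^4: 4x^3 + 48x^2 + 192x + 256
image of x^5: 5x^4 + 80x^3 + 480x^2 + 1280x + 1280
each image's coordinates form column j of the matrix


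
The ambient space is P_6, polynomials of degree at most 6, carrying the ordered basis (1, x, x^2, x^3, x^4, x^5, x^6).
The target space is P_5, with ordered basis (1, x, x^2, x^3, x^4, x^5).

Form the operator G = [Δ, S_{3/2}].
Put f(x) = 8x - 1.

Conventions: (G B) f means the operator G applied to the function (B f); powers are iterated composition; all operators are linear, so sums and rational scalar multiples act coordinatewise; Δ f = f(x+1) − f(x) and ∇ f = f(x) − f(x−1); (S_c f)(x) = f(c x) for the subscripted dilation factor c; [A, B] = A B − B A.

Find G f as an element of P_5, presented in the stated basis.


S_{3/2} f = 12x - 1
Δ S_{3/2} f = 12
Δ f = 8
S_{3/2} Δ f = 8
[Δ, S_{3/2}] f = 4

the image equals g(x) = 4


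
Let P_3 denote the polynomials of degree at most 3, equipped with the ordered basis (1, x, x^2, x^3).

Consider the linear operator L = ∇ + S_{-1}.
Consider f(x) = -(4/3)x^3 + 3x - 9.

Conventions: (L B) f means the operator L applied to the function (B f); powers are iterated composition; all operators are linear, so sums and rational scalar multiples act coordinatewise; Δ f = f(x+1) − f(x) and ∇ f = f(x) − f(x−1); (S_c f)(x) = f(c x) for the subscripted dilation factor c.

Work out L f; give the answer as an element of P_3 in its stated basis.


∇ f = -4x^2 + 4x + 5/3
S_{-1} f = (4/3)x^3 - 3x - 9
(∇ + S_{-1}) f = (4/3)x^3 - 4x^2 + x - 22/3

g(x) = (4/3)x^3 - 4x^2 + x - 22/3


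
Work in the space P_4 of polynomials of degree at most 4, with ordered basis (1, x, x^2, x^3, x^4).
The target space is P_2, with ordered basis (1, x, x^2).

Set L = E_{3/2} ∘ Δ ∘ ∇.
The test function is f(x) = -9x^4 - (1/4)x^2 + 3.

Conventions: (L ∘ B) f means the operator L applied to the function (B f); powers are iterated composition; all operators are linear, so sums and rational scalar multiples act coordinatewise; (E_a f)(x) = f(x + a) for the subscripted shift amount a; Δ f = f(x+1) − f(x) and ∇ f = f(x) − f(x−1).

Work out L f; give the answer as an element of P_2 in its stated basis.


the result is g(x) = -108x^2 - 324x - 523/2

∇ f = -36x^3 + 54x^2 - (73/2)x + 37/4
Δ ∇ f = -108x^2 - 37/2
E_{3/2} Δ ∇ f = -108x^2 - 324x - 523/2


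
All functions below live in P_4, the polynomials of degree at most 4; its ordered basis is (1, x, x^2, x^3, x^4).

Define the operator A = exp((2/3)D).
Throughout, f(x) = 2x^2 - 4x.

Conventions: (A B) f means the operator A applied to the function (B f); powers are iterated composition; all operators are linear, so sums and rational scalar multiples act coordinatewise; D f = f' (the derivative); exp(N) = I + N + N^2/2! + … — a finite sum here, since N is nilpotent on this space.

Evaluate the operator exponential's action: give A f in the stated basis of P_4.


order-1 term: (8/3)x - 8/3
order-2 term: 8/9
the series for exp((2/3)D) f terminates at order 2
exp((2/3)D) f = 2x^2 - (4/3)x - 16/9

the result is g(x) = 2x^2 - (4/3)x - 16/9


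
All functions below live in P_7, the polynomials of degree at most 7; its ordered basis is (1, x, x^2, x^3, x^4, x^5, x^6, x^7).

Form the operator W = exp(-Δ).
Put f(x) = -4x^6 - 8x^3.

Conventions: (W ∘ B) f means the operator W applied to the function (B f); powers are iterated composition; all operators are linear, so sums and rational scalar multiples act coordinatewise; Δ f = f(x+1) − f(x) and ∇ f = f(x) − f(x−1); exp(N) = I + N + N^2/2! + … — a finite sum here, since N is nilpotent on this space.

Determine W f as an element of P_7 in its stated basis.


order-1 term: 24x^5 + 60x^4 + 80x^3 + 84x^2 + 48x + 12
order-2 term: -60x^4 - 240x^3 - 420x^2 - 384x - 148
order-3 term: 80x^3 + 360x^2 + 600x + 368
order-4 term: -60x^2 - 240x - 260
order-5 term: 24x + 60
order-6 term: -4
the series for exp(-Δ) f terminates at order 6
exp(-Δ) f = -4x^6 + 24x^5 - 88x^3 - 36x^2 + 48x + 28

the result is g(x) = -4x^6 + 24x^5 - 88x^3 - 36x^2 + 48x + 28


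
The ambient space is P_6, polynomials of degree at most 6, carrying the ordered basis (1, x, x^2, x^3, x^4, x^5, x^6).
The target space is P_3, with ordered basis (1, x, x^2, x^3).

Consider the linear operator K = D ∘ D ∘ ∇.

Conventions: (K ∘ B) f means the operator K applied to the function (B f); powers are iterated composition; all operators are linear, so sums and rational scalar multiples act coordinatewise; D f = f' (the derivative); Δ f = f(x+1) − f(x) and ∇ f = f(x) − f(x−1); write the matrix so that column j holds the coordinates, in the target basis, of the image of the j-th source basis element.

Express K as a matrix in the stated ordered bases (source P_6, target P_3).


image of 1: 0
image of x: 0
image of x^2: 0
image of x^3: 6
image of x^4: 24x - 12
image of x^5: 60x^2 - 60x + 20
image of x^6: 120x^3 - 180x^2 + 120x - 30
each image's coordinates form column j of the matrix

the matrix is [[0, 0, 0, 6, -12, 20, -30]; [0, 0, 0, 0, 24, -60, 120]; [0, 0, 0, 0, 0, 60, -180]; [0, 0, 0, 0, 0, 0, 120]] (rows listed top to bottom)


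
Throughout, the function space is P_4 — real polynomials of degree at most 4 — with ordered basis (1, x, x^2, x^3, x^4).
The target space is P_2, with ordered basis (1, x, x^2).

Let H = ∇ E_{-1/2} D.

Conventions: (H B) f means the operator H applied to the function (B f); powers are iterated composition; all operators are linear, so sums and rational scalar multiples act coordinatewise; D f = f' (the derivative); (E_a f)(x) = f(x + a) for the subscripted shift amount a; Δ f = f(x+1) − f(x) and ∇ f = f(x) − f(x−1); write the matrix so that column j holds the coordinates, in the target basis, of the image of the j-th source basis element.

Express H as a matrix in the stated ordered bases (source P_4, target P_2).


image of 1: 0
image of x: 0
image of x^2: 2
image of x^3: 6x - 6
image of x^4: 12x^2 - 24x + 13
each image's coordinates form column j of the matrix

the matrix is [[0, 0, 2, -6, 13]; [0, 0, 0, 6, -24]; [0, 0, 0, 0, 12]] (rows listed top to bottom)


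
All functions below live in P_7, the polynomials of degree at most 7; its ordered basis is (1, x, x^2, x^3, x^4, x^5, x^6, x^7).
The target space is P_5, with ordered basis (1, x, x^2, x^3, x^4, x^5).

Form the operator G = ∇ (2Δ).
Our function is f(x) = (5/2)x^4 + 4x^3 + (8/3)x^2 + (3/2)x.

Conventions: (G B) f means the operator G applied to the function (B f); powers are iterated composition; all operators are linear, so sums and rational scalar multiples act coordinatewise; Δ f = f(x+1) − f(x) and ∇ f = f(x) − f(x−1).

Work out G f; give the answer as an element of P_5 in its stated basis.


Δ f = 10x^3 + 27x^2 + (82/3)x + 32/3
(2Δ) f = 20x^3 + 54x^2 + (164/3)x + 64/3
∇ (2Δ) f = 60x^2 + 48x + 62/3

the result is g(x) = 60x^2 + 48x + 62/3


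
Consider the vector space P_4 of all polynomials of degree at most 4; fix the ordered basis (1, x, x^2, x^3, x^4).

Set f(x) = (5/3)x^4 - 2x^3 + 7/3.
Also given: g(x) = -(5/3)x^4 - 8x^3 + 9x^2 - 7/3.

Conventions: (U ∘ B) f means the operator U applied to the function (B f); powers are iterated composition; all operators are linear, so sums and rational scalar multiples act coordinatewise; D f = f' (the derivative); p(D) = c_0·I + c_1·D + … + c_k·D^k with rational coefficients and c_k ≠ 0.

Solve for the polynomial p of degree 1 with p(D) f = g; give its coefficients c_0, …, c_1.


D^0 f = (5/3)x^4 - 2x^3 + 7/3
D^1 f = (20/3)x^3 - 6x^2
matching coefficients of g against c_0 f + c_1 Df + … from the top degree down determines the c_i
solution: c_0 = -1, c_1 = -3/2

c_0 = -1, c_1 = -3/2


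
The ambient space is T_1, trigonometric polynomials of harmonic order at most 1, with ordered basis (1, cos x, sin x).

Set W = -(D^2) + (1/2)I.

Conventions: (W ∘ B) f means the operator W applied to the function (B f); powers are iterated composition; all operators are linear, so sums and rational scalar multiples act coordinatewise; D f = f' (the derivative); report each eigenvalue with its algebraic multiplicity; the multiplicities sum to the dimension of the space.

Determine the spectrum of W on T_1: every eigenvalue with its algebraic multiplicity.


λ = 1/2 (multiplicity 1), λ = 3/2 (multiplicity 2)

image of 1: 1/2
image of cos x: (3/2)cos x
image of sin x: (3/2)sin x
the matrix is diagonal; its diagonal is (1/2, 3/2, 3/2)
for a triangular matrix the eigenvalues are the diagonal entries, with algebraic multiplicity their repetition count


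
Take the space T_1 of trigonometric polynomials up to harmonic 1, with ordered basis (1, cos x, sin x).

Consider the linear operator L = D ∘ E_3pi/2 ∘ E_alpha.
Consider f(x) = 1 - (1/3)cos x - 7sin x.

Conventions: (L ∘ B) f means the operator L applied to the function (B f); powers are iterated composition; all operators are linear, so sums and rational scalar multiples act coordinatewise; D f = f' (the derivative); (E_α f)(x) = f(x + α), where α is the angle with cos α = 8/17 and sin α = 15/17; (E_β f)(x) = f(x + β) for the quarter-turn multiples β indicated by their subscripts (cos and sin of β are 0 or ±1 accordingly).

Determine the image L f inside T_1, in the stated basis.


the result is g(x) = -(19/3)cos x - 3sin x

E_alpha f = 1 - (19/3)cos x - 3sin x
E_3pi/2 E_alpha f = 1 + 3cos x - (19/3)sin x
D (E_3pi/2 ∘ E_alpha) f = -(19/3)cos x - 3sin x


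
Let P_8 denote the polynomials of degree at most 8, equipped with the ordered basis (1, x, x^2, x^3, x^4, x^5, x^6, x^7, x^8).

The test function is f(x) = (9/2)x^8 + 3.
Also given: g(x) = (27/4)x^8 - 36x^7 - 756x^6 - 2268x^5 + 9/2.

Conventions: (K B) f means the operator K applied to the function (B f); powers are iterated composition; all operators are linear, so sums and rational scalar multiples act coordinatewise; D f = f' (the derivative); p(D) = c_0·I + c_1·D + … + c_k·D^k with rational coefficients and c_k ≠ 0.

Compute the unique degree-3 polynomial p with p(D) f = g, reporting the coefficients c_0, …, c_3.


D^0 f = (9/2)x^8 + 3
D^1 f = 36x^7
D^2 f = 252x^6
D^3 f = 1512x^5
matching coefficients of g against c_0 f + c_1 Df + … from the top degree down determines the c_i
solution: c_0 = 3/2, c_1 = -1, c_2 = -3, c_3 = -3/2

c_0 = 3/2, c_1 = -1, c_2 = -3, c_3 = -3/2


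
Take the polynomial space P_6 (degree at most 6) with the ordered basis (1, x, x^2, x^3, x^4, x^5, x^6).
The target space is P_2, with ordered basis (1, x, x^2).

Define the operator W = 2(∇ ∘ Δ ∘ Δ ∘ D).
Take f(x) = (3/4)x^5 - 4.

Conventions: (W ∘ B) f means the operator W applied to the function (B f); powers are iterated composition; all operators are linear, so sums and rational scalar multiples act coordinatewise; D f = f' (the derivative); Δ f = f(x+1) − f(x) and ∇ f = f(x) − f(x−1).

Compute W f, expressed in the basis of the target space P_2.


D f = (15/4)x^4
Δ D f = 15x^3 + (45/2)x^2 + 15x + 15/4
Δ (Δ ∘ D) f = 45x^2 + 90x + 105/2
∇ Δ (Δ ∘ D) f = 90x + 45
(2(∇ ∘ Δ ∘ Δ ∘ D)) f = 180x + 90

g(x) = 180x + 90


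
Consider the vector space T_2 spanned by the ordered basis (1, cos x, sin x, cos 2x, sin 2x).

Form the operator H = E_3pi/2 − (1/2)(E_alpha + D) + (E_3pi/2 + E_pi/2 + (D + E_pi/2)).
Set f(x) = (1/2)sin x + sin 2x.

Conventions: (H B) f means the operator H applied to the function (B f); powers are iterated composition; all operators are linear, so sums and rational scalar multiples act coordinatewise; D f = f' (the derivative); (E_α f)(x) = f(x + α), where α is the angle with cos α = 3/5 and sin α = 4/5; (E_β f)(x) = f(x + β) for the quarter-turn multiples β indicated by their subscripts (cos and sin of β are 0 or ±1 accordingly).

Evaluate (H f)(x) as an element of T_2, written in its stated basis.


E_3pi/2 f = -(1/2)cos x - sin 2x
E_alpha f = (2/5)cos x + (3/10)sin x + (24/25)cos 2x - (7/25)sin 2x
D f = (1/2)cos x + 2cos 2x
(E_alpha + D) f = (9/10)cos x + (3/10)sin x + (74/25)cos 2x - (7/25)sin 2x
(-(1/2)(E_alpha + D)) f = -(9/20)cos x - (3/20)sin x - (37/25)cos 2x + (7/50)sin 2x
E_3pi/2 f = -(1/2)cos x - sin 2x
E_pi/2 f = (1/2)cos x - sin 2x
D f = (1/2)cos x + 2cos 2x
E_pi/2 f = (1/2)cos x - sin 2x
(D + E_pi/2) f = cos x + 2cos 2x - sin 2x
(E_3pi/2 + E_pi/2 + (D + E_pi/2)) f = cos x + 2cos 2x - 3sin 2x
(E_3pi/2 − (1/2)(E_alpha + D) + (E_3pi/2 + E_pi/2 + (D + E_pi/2))) f = (1/20)cos x - (3/20)sin x + (13/25)cos 2x - (193/50)sin 2x

g(x) = (1/20)cos x - (3/20)sin x + (13/25)cos 2x - (193/50)sin 2x


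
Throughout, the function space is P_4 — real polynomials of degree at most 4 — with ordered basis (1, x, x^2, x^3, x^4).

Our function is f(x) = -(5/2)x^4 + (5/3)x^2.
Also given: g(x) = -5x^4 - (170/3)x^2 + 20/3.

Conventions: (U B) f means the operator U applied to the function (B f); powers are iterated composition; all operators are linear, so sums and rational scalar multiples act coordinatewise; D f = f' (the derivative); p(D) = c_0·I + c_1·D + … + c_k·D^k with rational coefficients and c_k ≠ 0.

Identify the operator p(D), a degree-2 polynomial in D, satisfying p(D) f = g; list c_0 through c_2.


p(D) = 2·I + 2·D^2, i.e. c_0 = 2, c_1 = 0, c_2 = 2

D^0 f = -(5/2)x^4 + (5/3)x^2
D^1 f = -10x^3 + (10/3)x
D^2 f = -30x^2 + 10/3
matching coefficients of g against c_0 f + c_1 Df + … from the top degree down determines the c_i
solution: c_0 = 2, c_1 = 0, c_2 = 2


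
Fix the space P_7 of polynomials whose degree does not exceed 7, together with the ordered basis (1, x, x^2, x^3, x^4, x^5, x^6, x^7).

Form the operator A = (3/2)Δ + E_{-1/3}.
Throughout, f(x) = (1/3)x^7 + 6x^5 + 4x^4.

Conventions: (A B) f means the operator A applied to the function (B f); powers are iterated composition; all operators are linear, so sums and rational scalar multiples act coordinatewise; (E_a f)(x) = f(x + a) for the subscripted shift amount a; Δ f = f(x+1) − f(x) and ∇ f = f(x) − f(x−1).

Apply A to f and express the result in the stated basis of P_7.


the image equals g(x) = (1/3)x^7 + (49/18)x^6 + (311/18)x^5 + (9083/162)x^4 + (64627/486)x^3 + (66541/486)x^2 + (316157/4374)x + 203713/13122

Δ f = (7/3)x^6 + 7x^5 + (125/3)x^4 + (263/3)x^3 + 91x^2 + (145/3)x + 31/3
((3/2)Δ) f = (7/2)x^6 + (21/2)x^5 + (125/2)x^4 + (263/2)x^3 + (273/2)x^2 + (145/2)x + 31/2
E_{-1/3} f = (1/3)x^7 - (7/9)x^6 + (61/9)x^5 - (521/81)x^4 + (359/243)x^3 + (101/243)x^2 - (479/2187)x + 161/6561
((3/2)Δ + E_{-1/3}) f = (1/3)x^7 + (49/18)x^6 + (311/18)x^5 + (9083/162)x^4 + (64627/486)x^3 + (66541/486)x^2 + (316157/4374)x + 203713/13122


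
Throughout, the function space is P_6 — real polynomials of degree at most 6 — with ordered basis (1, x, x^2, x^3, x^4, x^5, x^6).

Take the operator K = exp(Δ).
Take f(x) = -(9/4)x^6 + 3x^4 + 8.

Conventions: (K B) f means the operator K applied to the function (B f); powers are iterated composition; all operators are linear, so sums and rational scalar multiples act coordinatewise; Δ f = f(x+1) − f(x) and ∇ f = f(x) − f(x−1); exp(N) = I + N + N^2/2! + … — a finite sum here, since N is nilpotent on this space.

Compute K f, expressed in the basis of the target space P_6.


order-1 term: -(27/2)x^5 - (135/4)x^4 - 33x^3 - (63/4)x^2 - (3/2)x + 3/4
order-2 term: -(135/4)x^4 - 135x^3 - (873/4)x^2 - (333/2)x - 195/4
order-3 term: -45x^3 - (405/2)x^2 - (651/2)x - 369/2
order-4 term: -(135/4)x^2 - 135x - 573/4
order-5 term: -(27/2)x - 135/4
order-6 term: -9/4
the series for exp(Δ) f terminates at order 6
exp(Δ) f = -(9/4)x^6 - (27/2)x^5 - (129/2)x^4 - 213x^3 - (1881/4)x^2 - 642x - 1615/4

the result is g(x) = -(9/4)x^6 - (27/2)x^5 - (129/2)x^4 - 213x^3 - (1881/4)x^2 - 642x - 1615/4


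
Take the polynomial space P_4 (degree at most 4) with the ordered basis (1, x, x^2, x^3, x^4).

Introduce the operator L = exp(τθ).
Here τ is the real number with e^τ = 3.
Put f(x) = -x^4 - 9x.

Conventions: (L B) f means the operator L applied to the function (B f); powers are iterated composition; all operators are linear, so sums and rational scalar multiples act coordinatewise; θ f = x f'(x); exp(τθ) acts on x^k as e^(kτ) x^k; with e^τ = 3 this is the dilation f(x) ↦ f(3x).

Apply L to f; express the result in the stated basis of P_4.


the result is g(x) = -81x^4 - 27x

exp(τθ) x^k = e^(kτ) x^k; with e^τ = 3 this sends x^k to 3^k x^k
x ↦ 3 x
x^4 ↦ 81 x^4
applying this coordinatewise to f: exp(τθ) f = -81x^4 - 27x


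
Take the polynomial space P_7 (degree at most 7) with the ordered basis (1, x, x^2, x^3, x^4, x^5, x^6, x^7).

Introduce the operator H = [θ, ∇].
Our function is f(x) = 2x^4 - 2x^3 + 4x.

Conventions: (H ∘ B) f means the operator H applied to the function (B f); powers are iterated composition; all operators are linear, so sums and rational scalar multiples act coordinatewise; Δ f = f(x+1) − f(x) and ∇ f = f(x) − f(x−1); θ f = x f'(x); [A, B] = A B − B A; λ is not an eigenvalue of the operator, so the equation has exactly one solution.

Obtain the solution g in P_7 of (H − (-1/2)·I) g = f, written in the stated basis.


write g with unknown coordinates in the stated basis and equate coefficients in (H − (-1/2)·I) g = f
solving from the highest basis element down gives g = 4x^4 + 28x^3 + 72x^2 + 56x - 40
check: H g = -16x^3 - 36x^2 - 24x + 20
so H g − (-1/2)·g = 2x^4 - 2x^3 + 4x = f ✓

the result is g(x) = 4x^4 + 28x^3 + 72x^2 + 56x - 40


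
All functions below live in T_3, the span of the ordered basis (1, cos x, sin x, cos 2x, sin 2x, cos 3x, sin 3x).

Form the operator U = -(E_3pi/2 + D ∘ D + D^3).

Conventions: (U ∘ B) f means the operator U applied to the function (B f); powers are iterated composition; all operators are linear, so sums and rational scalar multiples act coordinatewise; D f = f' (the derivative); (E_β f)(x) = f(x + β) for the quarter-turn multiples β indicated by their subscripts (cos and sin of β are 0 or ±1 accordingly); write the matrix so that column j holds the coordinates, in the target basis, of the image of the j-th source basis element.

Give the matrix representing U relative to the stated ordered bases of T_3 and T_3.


the matrix is [[-1, 0, 0, 0, 0, 0, 0]; [0, 1, 2, 0, 0, 0, 0]; [0, -2, 1, 0, 0, 0, 0]; [0, 0, 0, 5, 8, 0, 0]; [0, 0, 0, -8, 5, 0, 0]; [0, 0, 0, 0, 0, 9, 26]; [0, 0, 0, 0, 0, -26, 9]] (rows listed top to bottom)

image of 1: -1
image of cos x: cos x - 2sin x
image of sin x: 2cos x + sin x
image of cos 2x: 5cos 2x - 8sin 2x
image of sin 2x: 8cos 2x + 5sin 2x
image of cos 3x: 9cos 3x - 26sin 3x
image of sin 3x: 26cos 3x + 9sin 3x
each image's coordinates form column j of the matrix


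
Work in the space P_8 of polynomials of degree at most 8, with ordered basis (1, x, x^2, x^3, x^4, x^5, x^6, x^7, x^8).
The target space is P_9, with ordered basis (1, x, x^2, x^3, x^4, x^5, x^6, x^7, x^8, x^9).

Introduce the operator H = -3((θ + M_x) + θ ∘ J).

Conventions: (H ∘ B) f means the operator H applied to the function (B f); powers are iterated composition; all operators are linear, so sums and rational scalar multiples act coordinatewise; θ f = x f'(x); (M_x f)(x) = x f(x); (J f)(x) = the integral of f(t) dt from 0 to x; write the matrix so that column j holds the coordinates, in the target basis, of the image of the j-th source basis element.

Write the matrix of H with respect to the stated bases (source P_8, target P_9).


the matrix is [[0, 0, 0, 0, 0, 0, 0, 0, 0]; [-6, -3, 0, 0, 0, 0, 0, 0, 0]; [0, -6, -6, 0, 0, 0, 0, 0, 0]; [0, 0, -6, -9, 0, 0, 0, 0, 0]; [0, 0, 0, -6, -12, 0, 0, 0, 0]; [0, 0, 0, 0, -6, -15, 0, 0, 0]; [0, 0, 0, 0, 0, -6, -18, 0, 0]; [0, 0, 0, 0, 0, 0, -6, -21, 0]; [0, 0, 0, 0, 0, 0, 0, -6, -24]; [0, 0, 0, 0, 0, 0, 0, 0, -6]] (rows listed top to bottom)

image of 1: -6x
image of x: -6x^2 - 3x
image of x^2: -6x^3 - 6x^2
image of x^3: -6x^4 - 9x^3
image of x^4: -6x^5 - 12x^4
image of x^5: -6x^6 - 15x^5
image of x^6: -6x^7 - 18x^6
image of x^7: -6x^8 - 21x^7
image of x^8: -6x^9 - 24x^8
each image's coordinates form column j of the matrix


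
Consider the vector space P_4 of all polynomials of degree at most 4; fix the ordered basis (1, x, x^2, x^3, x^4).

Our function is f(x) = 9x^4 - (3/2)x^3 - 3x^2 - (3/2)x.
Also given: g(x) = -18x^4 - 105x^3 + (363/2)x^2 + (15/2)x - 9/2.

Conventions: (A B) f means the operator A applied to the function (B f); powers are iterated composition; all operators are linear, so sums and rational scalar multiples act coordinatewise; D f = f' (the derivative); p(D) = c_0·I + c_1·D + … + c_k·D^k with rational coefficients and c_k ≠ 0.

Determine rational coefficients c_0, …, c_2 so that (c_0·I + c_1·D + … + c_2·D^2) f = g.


c_0 = -2, c_1 = -3, c_2 = 3/2

D^0 f = 9x^4 - (3/2)x^3 - 3x^2 - (3/2)x
D^1 f = 36x^3 - (9/2)x^2 - 6x - 3/2
D^2 f = 108x^2 - 9x - 6
matching coefficients of g against c_0 f + c_1 Df + … from the top degree down determines the c_i
solution: c_0 = -2, c_1 = -3, c_2 = 3/2


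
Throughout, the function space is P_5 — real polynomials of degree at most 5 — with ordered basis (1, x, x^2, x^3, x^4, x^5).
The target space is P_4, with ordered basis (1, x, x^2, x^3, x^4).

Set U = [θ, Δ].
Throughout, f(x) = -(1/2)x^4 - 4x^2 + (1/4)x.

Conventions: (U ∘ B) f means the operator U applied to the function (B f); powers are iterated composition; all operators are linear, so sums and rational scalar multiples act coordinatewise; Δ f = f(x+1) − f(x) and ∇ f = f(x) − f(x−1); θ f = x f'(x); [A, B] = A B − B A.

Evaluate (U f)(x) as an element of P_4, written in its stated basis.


g(x) = 2x^3 + 6x^2 + 14x + 39/4

Δ f = -2x^3 - 3x^2 - 10x - 17/4
θ Δ f = -6x^3 - 6x^2 - 10x
θ f = -2x^4 - 8x^2 + (1/4)x
Δ θ f = -8x^3 - 12x^2 - 24x - 39/4
[θ, Δ] f = 2x^3 + 6x^2 + 14x + 39/4


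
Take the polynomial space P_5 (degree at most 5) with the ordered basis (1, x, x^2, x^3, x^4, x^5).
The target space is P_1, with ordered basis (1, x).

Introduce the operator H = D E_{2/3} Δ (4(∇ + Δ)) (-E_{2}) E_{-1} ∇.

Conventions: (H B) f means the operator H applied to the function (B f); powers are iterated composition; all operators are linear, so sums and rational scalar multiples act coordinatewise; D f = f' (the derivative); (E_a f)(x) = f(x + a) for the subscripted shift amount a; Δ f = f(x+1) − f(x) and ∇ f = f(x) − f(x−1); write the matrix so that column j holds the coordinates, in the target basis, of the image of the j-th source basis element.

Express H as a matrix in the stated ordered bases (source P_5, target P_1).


the matrix is [[0, 0, 0, 0, -192, -1600]; [0, 0, 0, 0, 0, -960]] (rows listed top to bottom)

image of 1: 0
image of x: 0
image of x^2: 0
image of x^3: 0
image of x^4: -192
image of x^5: -960x - 1600
each image's coordinates form column j of the matrix
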